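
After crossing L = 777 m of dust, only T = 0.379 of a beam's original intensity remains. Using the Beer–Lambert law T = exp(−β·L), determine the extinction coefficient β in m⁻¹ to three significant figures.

0.00125 m⁻¹

Beer–Lambert: T = exp(−βL) ⇒ β = −ln(T)/L = −ln(0.379)/777 = 0.9702/777 = 0.001249 m⁻¹.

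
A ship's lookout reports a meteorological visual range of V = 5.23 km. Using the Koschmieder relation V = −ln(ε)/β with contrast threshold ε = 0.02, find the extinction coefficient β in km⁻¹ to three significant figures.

β = −ln(0.02) / V = 3.912 / 5.23 = 0.7480 km⁻¹.

0.748 km⁻¹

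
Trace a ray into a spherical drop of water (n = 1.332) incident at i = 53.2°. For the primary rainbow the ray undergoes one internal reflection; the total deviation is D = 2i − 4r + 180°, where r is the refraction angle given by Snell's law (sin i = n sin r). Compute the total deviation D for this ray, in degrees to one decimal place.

sin r = sin 53.2° / 1.332 = 0.8007/1.332 = 0.6011; r = 36.95°.
D = 2·53.2° − 4·36.95° + 180° = 106.40° − 147.81° + 180° = 138.59°.

138.6°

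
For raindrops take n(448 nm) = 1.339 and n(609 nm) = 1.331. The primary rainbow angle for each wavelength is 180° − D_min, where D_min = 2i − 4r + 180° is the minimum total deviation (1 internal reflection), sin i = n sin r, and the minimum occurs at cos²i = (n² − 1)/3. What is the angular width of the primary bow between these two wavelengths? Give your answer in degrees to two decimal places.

At 448 nm (n = 1.339): cos²i = 0.26431 → i = 59.062°, r = 39.834°, D_min = 138.786°, rainbow angle = 41.214°.
At 609 nm (n = 1.331): cos²i = 0.25719 → i = 59.527°, r = 40.356°, D_min = 137.630°, rainbow angle = 42.370°.
Angular width = |41.214° − 42.370°| = 1.156°.

1.16°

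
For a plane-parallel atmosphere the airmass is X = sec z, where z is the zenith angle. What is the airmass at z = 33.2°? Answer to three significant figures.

X = sec z = 1/cos 33.2° = 1/0.8368 = 1.1951.

1.20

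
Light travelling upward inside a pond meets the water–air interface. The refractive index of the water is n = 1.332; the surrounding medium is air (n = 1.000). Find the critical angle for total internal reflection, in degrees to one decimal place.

48.7°

sin θ_c = n_air / n = 1.000 / 1.332 = 0.7508.
θ_c = arcsin(0.7508) = 48.66°.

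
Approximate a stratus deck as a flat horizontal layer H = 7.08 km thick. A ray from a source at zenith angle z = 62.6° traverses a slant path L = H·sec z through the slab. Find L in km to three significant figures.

sec z = 1/cos 62.6° = 2.1730.
L = 7.08 × 2.1730 = 15.385 km.

15.4 km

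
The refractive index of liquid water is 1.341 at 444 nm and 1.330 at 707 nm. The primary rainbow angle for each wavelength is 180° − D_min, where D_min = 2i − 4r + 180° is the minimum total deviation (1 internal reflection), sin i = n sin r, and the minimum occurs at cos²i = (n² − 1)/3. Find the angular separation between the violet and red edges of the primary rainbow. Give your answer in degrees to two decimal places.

1.59°

At 444 nm (n = 1.341): cos²i = 0.26609 → i = 58.946°, r = 39.705°, D_min = 139.071°, rainbow angle = 40.929°.
At 707 nm (n = 1.330): cos²i = 0.25630 → i = 59.585°, r = 40.422°, D_min = 137.484°, rainbow angle = 42.516°.
Angular width = |40.929° − 42.516°| = 1.588°.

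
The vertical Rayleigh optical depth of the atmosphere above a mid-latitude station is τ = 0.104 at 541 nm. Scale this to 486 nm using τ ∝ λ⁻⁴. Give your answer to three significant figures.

0.160

τ(486 nm) = τ(541 nm) × (541/486)⁴ = 0.104 × (1.1132)⁴ = 0.104 × 1.5355 = 0.1597.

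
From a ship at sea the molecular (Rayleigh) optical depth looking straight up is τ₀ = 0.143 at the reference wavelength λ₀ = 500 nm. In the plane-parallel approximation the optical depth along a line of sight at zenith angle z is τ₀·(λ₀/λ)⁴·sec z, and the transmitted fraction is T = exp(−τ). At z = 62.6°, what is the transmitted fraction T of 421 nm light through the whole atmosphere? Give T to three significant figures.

0.539

sec 62.6° = 2.1730.
τ = 0.143 × (500/421)⁴ × 2.1730 = 0.143 × 1.9895 × 2.1730 = 0.6182.
T = exp(−0.6182) = 0.5389.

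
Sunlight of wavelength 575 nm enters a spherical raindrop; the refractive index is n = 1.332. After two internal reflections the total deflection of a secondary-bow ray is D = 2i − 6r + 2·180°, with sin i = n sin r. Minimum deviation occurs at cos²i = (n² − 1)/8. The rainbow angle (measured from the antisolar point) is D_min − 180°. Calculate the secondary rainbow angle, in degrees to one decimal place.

50.6°

cos²i = (1.77422 − 1)/8 = 0.09678; i = arccos(0.31109) = 71.875°.
sin r = sin 71.875°/1.332 = 0.71350; r = 45.520°.
D_min = 2·71.875° − 6·45.520° + 360° = 230.628°.
Rainbow angle = D_min − 180° = 50.628°.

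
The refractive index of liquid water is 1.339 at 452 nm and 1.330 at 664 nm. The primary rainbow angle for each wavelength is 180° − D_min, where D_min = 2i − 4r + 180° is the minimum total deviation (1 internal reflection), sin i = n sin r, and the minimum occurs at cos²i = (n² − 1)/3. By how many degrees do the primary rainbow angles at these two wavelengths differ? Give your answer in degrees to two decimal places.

At 452 nm (n = 1.339): cos²i = 0.26431 → i = 59.062°, r = 39.834°, D_min = 138.786°, rainbow angle = 41.214°.
At 664 nm (n = 1.330): cos²i = 0.25630 → i = 59.585°, r = 40.422°, D_min = 137.484°, rainbow angle = 42.516°.
Angular width = |41.214° − 42.516°| = 1.303°.

1.30°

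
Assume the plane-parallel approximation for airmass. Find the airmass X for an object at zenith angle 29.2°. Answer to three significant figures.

1.15

X = sec z = 1/cos 29.2° = 1/0.8729 = 1.1456.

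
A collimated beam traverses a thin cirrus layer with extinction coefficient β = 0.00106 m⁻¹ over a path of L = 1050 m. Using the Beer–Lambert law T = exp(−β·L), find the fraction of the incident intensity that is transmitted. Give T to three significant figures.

τ = β·L = 0.00106 × 1050 = 1.1130.
T = exp(−1.1130) = 0.3286.

0.329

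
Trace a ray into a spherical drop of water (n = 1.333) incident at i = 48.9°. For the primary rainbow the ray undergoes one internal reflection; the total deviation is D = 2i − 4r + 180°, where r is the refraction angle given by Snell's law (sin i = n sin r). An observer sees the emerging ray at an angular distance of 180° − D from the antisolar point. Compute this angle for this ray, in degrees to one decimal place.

39.9°

sin r = sin 48.9° / 1.333 = 0.7536/1.333 = 0.5653; r = 34.42°.
D = 2·48.9° − 4·34.42° + 180° = 97.80° − 137.70° + 180° = 140.10°.
Angle from antisolar point = 180° − D = 39.90°.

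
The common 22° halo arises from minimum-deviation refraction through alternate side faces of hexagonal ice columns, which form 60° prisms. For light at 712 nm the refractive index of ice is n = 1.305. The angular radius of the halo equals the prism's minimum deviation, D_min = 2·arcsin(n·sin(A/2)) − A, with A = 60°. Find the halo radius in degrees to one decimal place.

21.5°

n·sin(A/2) = 1.305 × sin 30° = 1.305 × 0.5000 = 0.6525.
D_min = 2·arcsin(0.6525) − 60° = 2 × 40.730° − 60° = 21.461°.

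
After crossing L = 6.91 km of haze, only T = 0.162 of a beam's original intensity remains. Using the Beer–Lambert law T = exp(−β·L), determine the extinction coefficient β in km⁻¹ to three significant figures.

0.263 km⁻¹

Beer–Lambert: T = exp(−βL) ⇒ β = −ln(T)/L = −ln(0.162)/6.91 = 1.8202/6.91 = 0.2634 km⁻¹.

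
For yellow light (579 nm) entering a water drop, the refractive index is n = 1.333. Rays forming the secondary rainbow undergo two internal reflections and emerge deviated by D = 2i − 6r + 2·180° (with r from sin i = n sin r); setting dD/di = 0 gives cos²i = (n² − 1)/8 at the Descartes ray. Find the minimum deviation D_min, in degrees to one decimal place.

cos²i = (1.77689 − 1)/8 = 0.09711; i = arccos(0.31163) = 71.843°.
sin r = sin 71.843°/1.333 = 0.71283; r = 45.466°.
D_min = 2·71.843° − 6·45.466° + 360° = 230.891°.

230.9°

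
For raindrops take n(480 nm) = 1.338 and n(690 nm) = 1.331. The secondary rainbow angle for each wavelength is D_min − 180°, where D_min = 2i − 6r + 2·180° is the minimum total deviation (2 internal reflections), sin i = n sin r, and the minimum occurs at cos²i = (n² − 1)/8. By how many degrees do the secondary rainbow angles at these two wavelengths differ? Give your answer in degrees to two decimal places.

At 480 nm (n = 1.338): cos²i = 0.09878 → i = 71.682°, r = 45.195°, D_min = 232.193°, rainbow angle = 52.193°.
At 690 nm (n = 1.331): cos²i = 0.09645 → i = 71.907°, r = 45.575°, D_min = 230.365°, rainbow angle = 50.365°.
Angular width = |52.193° − 50.365°| = 1.828°.

1.83°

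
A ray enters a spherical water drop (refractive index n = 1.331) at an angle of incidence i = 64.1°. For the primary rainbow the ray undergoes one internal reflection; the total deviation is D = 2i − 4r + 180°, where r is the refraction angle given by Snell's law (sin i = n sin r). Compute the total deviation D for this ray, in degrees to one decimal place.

138.1°

sin r = sin 64.1° / 1.331 = 0.8996/1.331 = 0.6759; r = 42.52°.
D = 2·64.1° − 4·42.52° + 180° = 128.20° − 170.08° + 180° = 138.12°.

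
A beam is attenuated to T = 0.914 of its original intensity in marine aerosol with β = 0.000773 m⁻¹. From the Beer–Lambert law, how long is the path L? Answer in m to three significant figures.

116 m

Beer–Lambert: T = exp(−βL) ⇒ L = −ln(T)/β = −ln(0.914)/0.000773 = 0.0899/0.000773 = 116.3 m.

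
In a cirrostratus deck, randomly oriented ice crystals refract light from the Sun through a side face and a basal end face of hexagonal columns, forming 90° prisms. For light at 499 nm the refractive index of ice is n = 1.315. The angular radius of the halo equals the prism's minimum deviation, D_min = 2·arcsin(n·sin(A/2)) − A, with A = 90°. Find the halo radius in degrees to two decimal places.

46.82°

n·sin(A/2) = 1.315 × sin 45° = 1.315 × 0.7071 = 0.9298.
D_min = 2·arcsin(0.9298) − 90° = 2 × 68.411° − 90° = 46.821°.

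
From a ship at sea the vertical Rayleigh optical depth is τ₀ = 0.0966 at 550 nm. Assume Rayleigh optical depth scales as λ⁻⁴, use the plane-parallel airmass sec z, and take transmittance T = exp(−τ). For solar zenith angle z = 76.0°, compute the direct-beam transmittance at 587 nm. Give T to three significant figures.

sec 76.0° = 4.1336.
τ = 0.0966 × (550/587)⁴ × 4.1336 = 0.0966 × 0.7707 × 4.1336 = 0.3078.
T = exp(−0.3078) = 0.7351.

0.735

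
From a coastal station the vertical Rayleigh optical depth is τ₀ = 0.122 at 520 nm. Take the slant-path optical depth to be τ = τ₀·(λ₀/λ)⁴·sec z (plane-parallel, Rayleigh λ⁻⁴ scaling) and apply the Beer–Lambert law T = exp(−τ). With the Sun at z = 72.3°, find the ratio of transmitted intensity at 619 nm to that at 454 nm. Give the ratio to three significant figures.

1.63

Airmass: sec 72.3° = 3.2891.
τ(619 nm) = 0.122 × (520/619)⁴ × 3.2891 = 0.122 × 0.4980 × 3.2891 = 0.1998.
τ(454 nm) = 0.122 × (520/454)⁴ × 3.2891 = 0.122 × 1.7210 × 3.2891 = 0.6906.
T(619)/T(454) = exp(τ_B − τ_A) = exp(0.4908) = 1.6336.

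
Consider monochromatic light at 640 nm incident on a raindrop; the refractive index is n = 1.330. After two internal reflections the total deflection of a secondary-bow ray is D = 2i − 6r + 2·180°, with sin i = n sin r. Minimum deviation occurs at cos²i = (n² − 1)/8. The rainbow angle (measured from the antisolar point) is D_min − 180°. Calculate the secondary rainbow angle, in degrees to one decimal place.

50.1°

cos²i = (1.76890 − 1)/8 = 0.09611; i = arccos(0.31002) = 71.940°.
sin r = sin 71.940°/1.330 = 0.71483; r = 45.630°.
D_min = 2·71.940° − 6·45.630° + 360° = 230.101°.
Rainbow angle = D_min − 180° = 50.101°.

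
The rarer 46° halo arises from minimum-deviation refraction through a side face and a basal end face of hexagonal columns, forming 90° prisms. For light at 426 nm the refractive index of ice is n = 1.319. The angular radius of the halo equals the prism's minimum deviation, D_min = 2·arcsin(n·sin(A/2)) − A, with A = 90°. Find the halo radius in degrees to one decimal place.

47.7°

n·sin(A/2) = 1.319 × sin 45° = 1.319 × 0.7071 = 0.9327.
D_min = 2·arcsin(0.9327) − 90° = 2 × 68.856° − 90° = 47.711°.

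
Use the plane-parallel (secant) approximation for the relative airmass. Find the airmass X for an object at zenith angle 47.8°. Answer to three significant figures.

1.49

X = sec z = 1/cos 47.8° = 1/0.6717 = 1.4887.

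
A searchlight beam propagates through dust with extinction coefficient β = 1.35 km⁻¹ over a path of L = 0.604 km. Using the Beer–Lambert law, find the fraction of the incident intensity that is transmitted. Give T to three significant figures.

τ = β·L = 1.35 × 0.604 = 0.8154.
T = exp(−0.8154) = 0.4425.

0.442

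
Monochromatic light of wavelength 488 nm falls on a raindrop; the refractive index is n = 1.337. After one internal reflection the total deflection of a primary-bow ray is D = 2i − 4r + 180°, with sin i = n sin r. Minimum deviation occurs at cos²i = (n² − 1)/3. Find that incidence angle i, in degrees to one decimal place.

59.2°

cos²i = (1.337² − 1)/3 = (1.78757 − 1)/3 = 0.26252.
cos i = 0.51237, so i = 59.178°.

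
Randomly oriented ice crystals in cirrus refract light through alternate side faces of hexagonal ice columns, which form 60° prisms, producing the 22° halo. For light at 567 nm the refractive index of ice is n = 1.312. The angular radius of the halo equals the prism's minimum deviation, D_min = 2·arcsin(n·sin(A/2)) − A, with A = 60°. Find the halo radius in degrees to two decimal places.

21.99°

n·sin(A/2) = 1.312 × sin 30° = 1.312 × 0.5000 = 0.6560.
D_min = 2·arcsin(0.6560) − 60° = 2 × 40.996° − 60° = 21.991°.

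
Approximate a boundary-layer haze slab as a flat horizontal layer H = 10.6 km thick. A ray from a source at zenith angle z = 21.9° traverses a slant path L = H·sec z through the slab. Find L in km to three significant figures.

11.4 km

sec z = 1/cos 21.9° = 1.0778.
L = 10.6 × 1.0778 = 11.424 km.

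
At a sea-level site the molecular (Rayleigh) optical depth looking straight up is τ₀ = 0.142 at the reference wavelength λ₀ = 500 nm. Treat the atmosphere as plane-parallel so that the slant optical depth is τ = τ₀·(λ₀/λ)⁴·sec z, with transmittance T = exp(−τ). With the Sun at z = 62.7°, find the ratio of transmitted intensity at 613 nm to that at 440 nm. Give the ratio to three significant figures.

Airmass: sec 62.7° = 2.1803.
τ(613 nm) = 0.142 × (500/613)⁴ × 2.1803 = 0.142 × 0.4426 × 2.1803 = 0.1370.
τ(440 nm) = 0.142 × (500/440)⁴ × 2.1803 = 0.142 × 1.6675 × 2.1803 = 0.5163.
T(613)/T(440) = exp(τ_B − τ_A) = exp(0.3792) = 1.4612.

1.46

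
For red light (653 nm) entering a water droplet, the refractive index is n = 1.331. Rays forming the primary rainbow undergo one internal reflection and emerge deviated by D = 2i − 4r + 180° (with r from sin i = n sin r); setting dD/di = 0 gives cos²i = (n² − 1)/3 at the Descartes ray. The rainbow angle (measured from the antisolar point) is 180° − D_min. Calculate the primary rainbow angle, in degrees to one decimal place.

42.4°

cos²i = (1.77156 − 1)/3 = 0.25719; i = arccos(0.50714) = 59.527°.
sin r = sin 59.527°/1.331 = 0.64753; r = 40.356°.
D_min = 2·59.527° − 4·40.356° + 180° = 137.630°.
Rainbow angle = 180° − D_min = 42.370°.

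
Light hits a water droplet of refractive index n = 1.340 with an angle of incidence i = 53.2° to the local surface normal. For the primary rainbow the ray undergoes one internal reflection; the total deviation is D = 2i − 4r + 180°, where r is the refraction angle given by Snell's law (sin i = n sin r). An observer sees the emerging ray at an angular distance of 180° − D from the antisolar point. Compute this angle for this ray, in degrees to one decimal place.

sin r = sin 53.2° / 1.340 = 0.8007/1.340 = 0.5976; r = 36.70°.
D = 2·53.2° − 4·36.70° + 180° = 106.40° − 146.78° + 180° = 139.62°.
Angle from antisolar point = 180° − D = 40.38°.

40.4°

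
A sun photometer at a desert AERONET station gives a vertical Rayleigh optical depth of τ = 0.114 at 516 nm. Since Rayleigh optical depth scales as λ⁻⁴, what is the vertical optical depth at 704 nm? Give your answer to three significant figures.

τ(704 nm) = τ(516 nm) × (516/704)⁴ = 0.114 × (0.7330)⁴ = 0.114 × 0.2886 = 0.0329.

0.0329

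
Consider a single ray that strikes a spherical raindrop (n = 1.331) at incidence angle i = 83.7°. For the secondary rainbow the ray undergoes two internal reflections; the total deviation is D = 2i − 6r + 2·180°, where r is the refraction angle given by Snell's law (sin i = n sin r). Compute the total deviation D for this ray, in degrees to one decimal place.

237.5°

sin r = sin 83.7° / 1.331 = 0.9940/1.331 = 0.7468; r = 48.31°.
D = 2·83.7° − 6·48.31° + 2·180° = 167.40° − 289.87° + 360° = 237.53°.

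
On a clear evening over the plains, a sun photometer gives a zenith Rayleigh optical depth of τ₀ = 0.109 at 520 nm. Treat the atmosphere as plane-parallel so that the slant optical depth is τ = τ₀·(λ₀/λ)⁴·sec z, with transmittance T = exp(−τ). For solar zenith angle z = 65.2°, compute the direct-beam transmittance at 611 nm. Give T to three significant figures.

sec 65.2° = 2.3841.
τ = 0.109 × (520/611)⁴ × 2.3841 = 0.109 × 0.5246 × 2.3841 = 0.1363.
T = exp(−0.1363) = 0.8726.

0.873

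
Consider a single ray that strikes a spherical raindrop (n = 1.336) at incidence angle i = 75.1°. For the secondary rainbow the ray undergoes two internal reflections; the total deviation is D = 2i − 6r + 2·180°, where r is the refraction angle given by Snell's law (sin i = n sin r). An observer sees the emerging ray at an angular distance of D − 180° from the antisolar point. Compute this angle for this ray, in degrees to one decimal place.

52.2°

sin r = sin 75.1° / 1.336 = 0.9664/1.336 = 0.7233; r = 46.33°.
D = 2·75.1° − 6·46.33° + 2·180° = 150.20° − 277.98° + 360° = 232.22°.
Angle from antisolar point = D − 180° = 52.22°.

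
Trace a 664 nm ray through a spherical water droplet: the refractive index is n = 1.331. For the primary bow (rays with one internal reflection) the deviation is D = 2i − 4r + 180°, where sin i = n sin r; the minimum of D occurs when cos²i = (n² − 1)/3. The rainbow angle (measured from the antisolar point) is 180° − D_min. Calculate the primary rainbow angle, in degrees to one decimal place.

cos²i = (1.77156 − 1)/3 = 0.25719; i = arccos(0.50714) = 59.527°.
sin r = sin 59.527°/1.331 = 0.64753; r = 40.356°.
D_min = 2·59.527° − 4·40.356° + 180° = 137.630°.
Rainbow angle = 180° − D_min = 42.370°.

42.4°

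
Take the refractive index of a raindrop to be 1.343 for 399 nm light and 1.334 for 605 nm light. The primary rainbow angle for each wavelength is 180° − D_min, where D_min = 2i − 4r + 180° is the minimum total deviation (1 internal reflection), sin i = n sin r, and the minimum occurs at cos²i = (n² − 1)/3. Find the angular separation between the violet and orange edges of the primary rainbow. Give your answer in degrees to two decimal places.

1.29°

At 399 nm (n = 1.343): cos²i = 0.26788 → i = 58.830°, r = 39.577°, D_min = 139.354°, rainbow angle = 40.646°.
At 605 nm (n = 1.334): cos²i = 0.25985 → i = 59.352°, r = 40.159°, D_min = 138.067°, rainbow angle = 41.933°.
Angular width = |40.646° − 41.933°| = 1.287°.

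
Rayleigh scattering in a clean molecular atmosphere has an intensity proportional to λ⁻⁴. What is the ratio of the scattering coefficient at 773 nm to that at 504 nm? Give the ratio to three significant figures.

0.181

Rayleigh scattering ∝ λ⁻⁴, so the ratio of coefficients is the inverse fourth power of the wavelength ratio.
σ(773)/σ(504) = (504/773)⁴ = (0.6520)⁴ = 0.1807.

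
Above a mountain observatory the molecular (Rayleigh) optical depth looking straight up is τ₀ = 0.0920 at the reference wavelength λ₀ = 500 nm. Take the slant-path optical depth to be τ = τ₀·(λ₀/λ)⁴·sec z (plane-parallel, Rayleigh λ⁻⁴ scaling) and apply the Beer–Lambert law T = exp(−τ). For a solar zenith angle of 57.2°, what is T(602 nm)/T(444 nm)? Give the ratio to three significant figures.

1.21

Airmass: sec 57.2° = 1.8460.
τ(602 nm) = 0.0920 × (500/602)⁴ × 1.8460 = 0.0920 × 0.4759 × 1.8460 = 0.0808.
τ(444 nm) = 0.0920 × (500/444)⁴ × 1.8460 = 0.0920 × 1.6082 × 1.8460 = 0.2731.
T(602)/T(444) = exp(τ_B − τ_A) = exp(0.1923) = 1.2120.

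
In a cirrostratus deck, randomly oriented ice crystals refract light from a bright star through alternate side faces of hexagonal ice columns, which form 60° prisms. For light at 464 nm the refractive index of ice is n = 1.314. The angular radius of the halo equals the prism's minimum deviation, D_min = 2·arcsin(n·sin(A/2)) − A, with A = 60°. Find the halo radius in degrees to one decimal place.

22.1°

n·sin(A/2) = 1.314 × sin 30° = 1.314 × 0.5000 = 0.6570.
D_min = 2·arcsin(0.6570) − 60° = 2 × 41.071° − 60° = 22.143°.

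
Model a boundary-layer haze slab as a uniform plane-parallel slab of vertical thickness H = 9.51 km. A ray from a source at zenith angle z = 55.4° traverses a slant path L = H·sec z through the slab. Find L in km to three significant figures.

sec z = 1/cos 55.4° = 1.7610.
L = 9.51 × 1.7610 = 16.748 km.

16.7 km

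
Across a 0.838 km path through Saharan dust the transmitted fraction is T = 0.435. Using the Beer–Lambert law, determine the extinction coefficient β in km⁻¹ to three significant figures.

Beer–Lambert: T = exp(−βL) ⇒ β = −ln(T)/L = −ln(0.435)/0.838 = 0.8324/0.838 = 0.9933 km⁻¹.

0.993 km⁻¹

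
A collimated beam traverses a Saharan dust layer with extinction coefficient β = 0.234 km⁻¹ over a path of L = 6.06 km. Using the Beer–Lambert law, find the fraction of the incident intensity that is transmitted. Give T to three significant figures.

τ = β·L = 0.234 × 6.06 = 1.4180.
T = exp(−1.4180) = 0.2422.

0.242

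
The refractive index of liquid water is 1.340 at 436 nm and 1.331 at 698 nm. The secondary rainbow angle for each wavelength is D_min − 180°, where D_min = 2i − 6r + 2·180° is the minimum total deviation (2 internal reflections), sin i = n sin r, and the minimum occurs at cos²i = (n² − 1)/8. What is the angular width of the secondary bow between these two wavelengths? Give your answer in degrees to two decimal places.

At 436 nm (n = 1.340): cos²i = 0.09945 → i = 71.618°, r = 45.088°, D_min = 232.709°, rainbow angle = 52.709°.
At 698 nm (n = 1.331): cos²i = 0.09645 → i = 71.907°, r = 45.575°, D_min = 230.365°, rainbow angle = 50.365°.
Angular width = |52.709° − 50.365°| = 2.344°.

2.34°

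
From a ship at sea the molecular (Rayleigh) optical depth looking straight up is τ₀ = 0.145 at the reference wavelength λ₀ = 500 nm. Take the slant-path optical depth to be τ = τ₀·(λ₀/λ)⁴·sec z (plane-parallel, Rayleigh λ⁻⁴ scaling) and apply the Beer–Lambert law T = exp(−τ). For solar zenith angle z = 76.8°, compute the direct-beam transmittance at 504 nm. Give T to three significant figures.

0.541

sec 76.8° = 4.3792.
τ = 0.145 × (500/504)⁴ × 4.3792 = 0.145 × 0.9686 × 4.3792 = 0.6151.
T = exp(−0.6151) = 0.5406.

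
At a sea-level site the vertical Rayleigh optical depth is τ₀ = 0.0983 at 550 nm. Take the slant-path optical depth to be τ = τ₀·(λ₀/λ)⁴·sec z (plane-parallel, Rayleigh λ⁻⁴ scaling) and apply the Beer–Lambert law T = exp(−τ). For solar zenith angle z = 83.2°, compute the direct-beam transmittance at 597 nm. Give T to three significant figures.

0.550

sec 83.2° = 8.4457.
τ = 0.0983 × (550/597)⁴ × 8.4457 = 0.0983 × 0.7204 × 8.4457 = 0.5981.
T = exp(−0.5981) = 0.5499.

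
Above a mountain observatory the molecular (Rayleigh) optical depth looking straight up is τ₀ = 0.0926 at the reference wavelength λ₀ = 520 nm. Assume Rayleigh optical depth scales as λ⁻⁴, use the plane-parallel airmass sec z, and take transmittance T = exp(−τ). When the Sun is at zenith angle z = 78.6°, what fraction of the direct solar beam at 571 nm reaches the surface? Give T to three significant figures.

0.725

sec 78.6° = 5.0593.
τ = 0.0926 × (520/571)⁴ × 5.0593 = 0.0926 × 0.6878 × 5.0593 = 0.3222.
T = exp(−0.3222) = 0.7245.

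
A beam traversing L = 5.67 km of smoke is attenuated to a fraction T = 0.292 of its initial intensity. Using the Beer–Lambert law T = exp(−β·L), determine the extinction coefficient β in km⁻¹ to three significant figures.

0.217 km⁻¹

Beer–Lambert: T = exp(−βL) ⇒ β = −ln(T)/L = −ln(0.292)/5.67 = 1.2310/5.67 = 0.2171 km⁻¹.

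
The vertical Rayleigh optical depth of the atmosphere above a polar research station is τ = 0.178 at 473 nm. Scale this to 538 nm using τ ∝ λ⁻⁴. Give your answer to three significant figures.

τ(538 nm) = τ(473 nm) × (473/538)⁴ = 0.178 × (0.8792)⁴ = 0.178 × 0.5975 = 0.1063.

0.106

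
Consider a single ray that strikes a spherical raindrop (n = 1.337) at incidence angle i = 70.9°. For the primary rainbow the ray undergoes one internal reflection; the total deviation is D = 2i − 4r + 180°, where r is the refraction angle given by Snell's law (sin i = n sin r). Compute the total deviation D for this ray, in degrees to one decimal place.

sin r = sin 70.9° / 1.337 = 0.9449/1.337 = 0.7068; r = 44.97°.
D = 2·70.9° − 4·44.97° + 180° = 141.80° − 179.89° + 180° = 141.91°.

141.9°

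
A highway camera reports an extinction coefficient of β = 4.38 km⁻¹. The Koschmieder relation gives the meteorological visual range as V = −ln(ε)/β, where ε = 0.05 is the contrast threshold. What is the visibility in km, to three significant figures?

0.684 km

V = −ln(0.05) / 4.38 = 2.996 / 4.38 = 0.6840 km.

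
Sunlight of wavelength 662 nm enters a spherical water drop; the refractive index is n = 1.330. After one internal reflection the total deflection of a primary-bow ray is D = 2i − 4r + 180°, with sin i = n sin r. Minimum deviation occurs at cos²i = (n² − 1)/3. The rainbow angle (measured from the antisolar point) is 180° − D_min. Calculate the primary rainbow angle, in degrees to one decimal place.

cos²i = (1.76890 − 1)/3 = 0.25630; i = arccos(0.50626) = 59.585°.
sin r = sin 59.585°/1.330 = 0.64841; r = 40.422°.
D_min = 2·59.585° − 4·40.422° + 180° = 137.484°.
Rainbow angle = 180° − D_min = 42.516°.

42.5°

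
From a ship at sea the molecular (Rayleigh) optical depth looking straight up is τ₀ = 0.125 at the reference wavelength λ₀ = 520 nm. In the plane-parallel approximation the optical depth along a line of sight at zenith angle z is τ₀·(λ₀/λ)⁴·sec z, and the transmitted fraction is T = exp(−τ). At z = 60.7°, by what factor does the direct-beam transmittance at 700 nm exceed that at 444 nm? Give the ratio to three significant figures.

Airmass: sec 60.7° = 2.0434.
τ(700 nm) = 0.125 × (520/700)⁴ × 2.0434 = 0.125 × 0.3045 × 2.0434 = 0.0778.
τ(444 nm) = 0.125 × (520/444)⁴ × 2.0434 = 0.125 × 1.8814 × 2.0434 = 0.4806.
T(700)/T(444) = exp(τ_B − τ_A) = exp(0.4028) = 1.4960.

1.50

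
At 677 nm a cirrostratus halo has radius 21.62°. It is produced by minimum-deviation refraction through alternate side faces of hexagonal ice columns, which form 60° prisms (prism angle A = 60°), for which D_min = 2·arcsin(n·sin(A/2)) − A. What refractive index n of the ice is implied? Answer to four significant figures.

1.307

Rearranging: n = sin((D_min + A)/2) / sin(A/2).
(D_min + A)/2 = (21.62° + 60°)/2 = 40.810°.
n = sin 40.810° / sin 30° = 0.6536 / 0.5000 = 1.3071.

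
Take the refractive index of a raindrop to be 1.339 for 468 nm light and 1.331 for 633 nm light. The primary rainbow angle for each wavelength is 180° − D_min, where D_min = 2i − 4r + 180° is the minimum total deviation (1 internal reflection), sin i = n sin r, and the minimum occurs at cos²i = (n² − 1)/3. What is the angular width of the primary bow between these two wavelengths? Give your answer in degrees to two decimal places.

At 468 nm (n = 1.339): cos²i = 0.26431 → i = 59.062°, r = 39.834°, D_min = 138.786°, rainbow angle = 41.214°.
At 633 nm (n = 1.331): cos²i = 0.25719 → i = 59.527°, r = 40.356°, D_min = 137.630°, rainbow angle = 42.370°.
Angular width = |41.214° − 42.370°| = 1.156°.

1.16°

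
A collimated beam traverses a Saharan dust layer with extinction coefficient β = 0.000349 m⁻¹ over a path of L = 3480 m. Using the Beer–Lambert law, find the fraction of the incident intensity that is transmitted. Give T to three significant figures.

τ = β·L = 0.000349 × 3480 = 1.2145.
T = exp(−1.2145) = 0.2969.

0.297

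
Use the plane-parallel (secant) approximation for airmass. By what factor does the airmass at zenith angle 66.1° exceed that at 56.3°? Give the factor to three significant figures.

X(66.1°)/X(56.3°) = sec 66.1° / sec 56.3° = cos 56.3° / cos 66.1° = 0.5548/0.4051 = 1.3695.

1.37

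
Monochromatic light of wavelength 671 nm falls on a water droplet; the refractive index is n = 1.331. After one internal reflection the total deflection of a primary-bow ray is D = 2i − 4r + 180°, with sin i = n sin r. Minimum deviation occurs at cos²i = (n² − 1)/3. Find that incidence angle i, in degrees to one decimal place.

cos²i = (1.331² − 1)/3 = (1.77156 − 1)/3 = 0.25719.
cos i = 0.50714, so i = 59.527°.

59.5°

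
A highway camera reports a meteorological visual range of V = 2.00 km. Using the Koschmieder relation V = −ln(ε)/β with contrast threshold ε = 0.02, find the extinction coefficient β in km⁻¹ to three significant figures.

1.96 km⁻¹

β = −ln(0.02) / V = 3.912 / 2.00 = 1.9560 km⁻¹.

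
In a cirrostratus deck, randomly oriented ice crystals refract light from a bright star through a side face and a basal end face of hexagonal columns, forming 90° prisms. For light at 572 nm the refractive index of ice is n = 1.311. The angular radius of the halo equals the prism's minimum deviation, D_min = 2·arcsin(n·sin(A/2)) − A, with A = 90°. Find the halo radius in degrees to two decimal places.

45.95°

n·sin(A/2) = 1.311 × sin 45° = 1.311 × 0.7071 = 0.9270.
D_min = 2·arcsin(0.9270) − 90° = 2 × 67.974° − 90° = 45.949°.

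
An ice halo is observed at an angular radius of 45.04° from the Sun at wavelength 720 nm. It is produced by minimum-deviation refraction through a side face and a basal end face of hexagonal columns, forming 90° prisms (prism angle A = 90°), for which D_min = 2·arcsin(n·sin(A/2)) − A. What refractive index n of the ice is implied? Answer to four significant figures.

Rearranging: n = sin((D_min + A)/2) / sin(A/2).
(D_min + A)/2 = (45.04° + 90°)/2 = 67.520°.
n = sin 67.520° / sin 45° = 0.9240 / 0.7071 = 1.3068.

1.307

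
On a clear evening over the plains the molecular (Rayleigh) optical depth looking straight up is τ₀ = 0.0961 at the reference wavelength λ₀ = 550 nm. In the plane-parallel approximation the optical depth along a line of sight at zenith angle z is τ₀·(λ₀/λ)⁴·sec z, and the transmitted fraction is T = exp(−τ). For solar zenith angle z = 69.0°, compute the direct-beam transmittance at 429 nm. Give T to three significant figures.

0.485

sec 69.0° = 2.7904.
τ = 0.0961 × (550/429)⁴ × 2.7904 = 0.0961 × 2.7016 × 2.7904 = 0.7245.
T = exp(−0.7245) = 0.4846.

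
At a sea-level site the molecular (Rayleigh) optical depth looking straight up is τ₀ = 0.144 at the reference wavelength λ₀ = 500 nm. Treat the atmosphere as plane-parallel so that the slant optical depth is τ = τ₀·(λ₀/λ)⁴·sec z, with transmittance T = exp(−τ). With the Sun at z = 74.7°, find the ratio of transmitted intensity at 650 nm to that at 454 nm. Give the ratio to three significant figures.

1.84

Airmass: sec 74.7° = 3.7897.
τ(650 nm) = 0.144 × (500/650)⁴ × 3.7897 = 0.144 × 0.3501 × 3.7897 = 0.1911.
τ(454 nm) = 0.144 × (500/454)⁴ × 3.7897 = 0.144 × 1.4711 × 3.7897 = 0.8028.
T(650)/T(454) = exp(τ_B − τ_A) = exp(0.6118) = 1.8437.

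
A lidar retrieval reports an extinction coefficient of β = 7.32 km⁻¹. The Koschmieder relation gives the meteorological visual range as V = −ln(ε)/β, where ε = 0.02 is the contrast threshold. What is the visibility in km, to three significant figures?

V = −ln(0.02) / 7.32 = 3.912 / 7.32 = 0.5344 km.

0.534 km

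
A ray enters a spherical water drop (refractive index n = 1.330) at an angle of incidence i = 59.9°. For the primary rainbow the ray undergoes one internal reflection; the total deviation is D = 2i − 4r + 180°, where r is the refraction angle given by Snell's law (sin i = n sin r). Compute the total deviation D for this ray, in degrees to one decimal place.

137.5°

sin r = sin 59.9° / 1.330 = 0.8652/1.330 = 0.6505; r = 40.58°.
D = 2·59.9° − 4·40.58° + 180° = 119.80° − 162.31° + 180° = 137.49°.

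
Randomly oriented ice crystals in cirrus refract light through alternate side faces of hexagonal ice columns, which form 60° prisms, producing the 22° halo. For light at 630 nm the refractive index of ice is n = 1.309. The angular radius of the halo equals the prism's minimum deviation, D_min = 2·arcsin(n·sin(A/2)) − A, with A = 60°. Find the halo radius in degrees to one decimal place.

21.8°

n·sin(A/2) = 1.309 × sin 30° = 1.309 × 0.5000 = 0.6545.
D_min = 2·arcsin(0.6545) − 60° = 2 × 40.882° − 60° = 21.763°.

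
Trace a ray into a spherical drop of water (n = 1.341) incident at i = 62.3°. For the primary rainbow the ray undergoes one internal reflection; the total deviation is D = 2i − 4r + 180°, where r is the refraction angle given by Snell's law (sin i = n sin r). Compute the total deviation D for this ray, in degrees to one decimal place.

139.3°

sin r = sin 62.3° / 1.341 = 0.8854/1.341 = 0.6602; r = 41.32°.
D = 2·62.3° − 4·41.32° + 180° = 124.60° − 165.28° + 180° = 139.32°.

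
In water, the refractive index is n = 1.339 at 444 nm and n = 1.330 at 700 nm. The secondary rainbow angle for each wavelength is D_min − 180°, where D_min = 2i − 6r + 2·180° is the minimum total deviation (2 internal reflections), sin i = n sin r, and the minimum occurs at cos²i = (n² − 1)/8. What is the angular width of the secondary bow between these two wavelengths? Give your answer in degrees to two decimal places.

2.35°

At 444 nm (n = 1.339): cos²i = 0.09912 → i = 71.650°, r = 45.141°, D_min = 232.451°, rainbow angle = 52.451°.
At 700 nm (n = 1.330): cos²i = 0.09611 → i = 71.940°, r = 45.630°, D_min = 230.101°, rainbow angle = 50.101°.
Angular width = |52.451° − 50.101°| = 2.350°.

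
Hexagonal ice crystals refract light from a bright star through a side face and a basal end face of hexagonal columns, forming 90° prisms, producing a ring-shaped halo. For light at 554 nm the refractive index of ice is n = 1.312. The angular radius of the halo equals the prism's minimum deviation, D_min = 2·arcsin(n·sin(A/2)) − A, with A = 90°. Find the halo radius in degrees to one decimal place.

n·sin(A/2) = 1.312 × sin 45° = 1.312 × 0.7071 = 0.9277.
D_min = 2·arcsin(0.9277) − 90° = 2 × 68.083° − 90° = 46.166°.

46.2°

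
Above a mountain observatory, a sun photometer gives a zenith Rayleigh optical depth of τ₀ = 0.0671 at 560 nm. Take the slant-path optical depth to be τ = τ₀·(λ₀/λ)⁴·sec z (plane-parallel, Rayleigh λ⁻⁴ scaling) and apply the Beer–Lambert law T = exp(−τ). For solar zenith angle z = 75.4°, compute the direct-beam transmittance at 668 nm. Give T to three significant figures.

sec 75.4° = 3.9672.
τ = 0.0671 × (560/668)⁴ × 3.9672 = 0.0671 × 0.4939 × 3.9672 = 0.1315.
T = exp(−0.1315) = 0.8768.

0.877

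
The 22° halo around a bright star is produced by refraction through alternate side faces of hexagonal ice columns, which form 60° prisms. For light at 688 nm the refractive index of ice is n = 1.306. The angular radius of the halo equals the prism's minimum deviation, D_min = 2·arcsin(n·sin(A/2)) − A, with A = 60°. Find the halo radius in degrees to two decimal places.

21.54°

n·sin(A/2) = 1.306 × sin 30° = 1.306 × 0.5000 = 0.6530.
D_min = 2·arcsin(0.6530) − 60° = 2 × 40.768° − 60° = 21.536°.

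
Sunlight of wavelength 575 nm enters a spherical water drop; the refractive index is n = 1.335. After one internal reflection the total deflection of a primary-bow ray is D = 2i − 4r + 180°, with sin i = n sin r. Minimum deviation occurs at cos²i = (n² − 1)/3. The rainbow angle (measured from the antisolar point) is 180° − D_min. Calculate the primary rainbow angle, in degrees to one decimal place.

cos²i = (1.78222 − 1)/3 = 0.26074; i = arccos(0.51063) = 59.294°.
sin r = sin 59.294°/1.335 = 0.64405; r = 40.094°.
D_min = 2·59.294° − 4·40.094° + 180° = 138.212°.
Rainbow angle = 180° − D_min = 41.788°.

41.8°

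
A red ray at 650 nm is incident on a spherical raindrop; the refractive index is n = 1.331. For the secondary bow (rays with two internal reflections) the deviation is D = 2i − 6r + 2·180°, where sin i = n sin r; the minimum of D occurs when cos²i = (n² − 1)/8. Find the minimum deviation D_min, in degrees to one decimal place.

cos²i = (1.77156 − 1)/8 = 0.09645; i = arccos(0.31056) = 71.907°.
sin r = sin 71.907°/1.331 = 0.71417; r = 45.575°.
D_min = 2·71.907° − 6·45.575° + 360° = 230.365°.

230.4°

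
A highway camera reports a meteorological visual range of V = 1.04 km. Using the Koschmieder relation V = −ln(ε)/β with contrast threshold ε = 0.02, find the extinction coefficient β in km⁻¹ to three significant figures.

3.76 km⁻¹

β = −ln(0.02) / V = 3.912 / 1.04 = 3.7616 km⁻¹.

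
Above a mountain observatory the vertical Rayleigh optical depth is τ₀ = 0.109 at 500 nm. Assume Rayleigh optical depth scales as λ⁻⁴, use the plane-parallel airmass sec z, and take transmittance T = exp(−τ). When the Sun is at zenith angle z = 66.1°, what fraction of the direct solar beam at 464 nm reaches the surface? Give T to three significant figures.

0.696

sec 66.1° = 2.4683.
τ = 0.109 × (500/464)⁴ × 2.4683 = 0.109 × 1.3484 × 2.4683 = 0.3628.
T = exp(−0.3628) = 0.6957.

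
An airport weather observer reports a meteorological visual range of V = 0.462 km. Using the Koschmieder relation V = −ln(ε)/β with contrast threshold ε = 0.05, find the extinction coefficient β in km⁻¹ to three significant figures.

6.48 km⁻¹

β = −ln(0.05) / V = 2.996 / 0.462 = 6.4843 km⁻¹.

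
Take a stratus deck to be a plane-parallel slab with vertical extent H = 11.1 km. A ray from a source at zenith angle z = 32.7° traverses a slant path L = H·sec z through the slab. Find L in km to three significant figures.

13.2 km

sec z = 1/cos 32.7° = 1.1883.
L = 11.1 × 1.1883 = 13.191 km.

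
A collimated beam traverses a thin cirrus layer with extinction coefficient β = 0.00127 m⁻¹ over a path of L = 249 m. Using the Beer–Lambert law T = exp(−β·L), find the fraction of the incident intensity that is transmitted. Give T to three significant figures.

τ = β·L = 0.00127 × 249 = 0.3162.
T = exp(−0.3162) = 0.7289.

0.729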